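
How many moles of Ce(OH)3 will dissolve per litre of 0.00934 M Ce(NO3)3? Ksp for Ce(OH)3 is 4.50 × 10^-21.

Ce(OH)3(s) <=> Ce^3+(aq) + 3 OH^-(aq)
Ksp = [Ce^3+][OH^-]^3
If s mol/L dissolves here, [Ce^3+] = 0.00934 + s ≈ 0.00934, [OH^-] = 3s (since Ce^3+ from Ce(NO3)3 dominates).
Ksp ≈ 0.00934 × (3s)^3
s = 2.61 × 10^-7 M
Check: s = 2.6 × 10^-7 ≪ 0.00934, so the approximation is valid.

2.61 x 10^-7 M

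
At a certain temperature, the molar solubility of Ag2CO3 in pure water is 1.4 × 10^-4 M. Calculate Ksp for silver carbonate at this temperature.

1.1 × 10^-11

Ag2CO3(s) ⇌ 2 Ag^+(aq) + CO3^2-(aq)
With molar solubility s: [Ag^+] = 2s, [CO3^2-] = s.
Ksp = [Ag^+]^2[CO3^2-]
Ksp = (2s)^2s = 4s^3
With s = 1.4 × 10^-4: Ksp = 1.1 × 10^-11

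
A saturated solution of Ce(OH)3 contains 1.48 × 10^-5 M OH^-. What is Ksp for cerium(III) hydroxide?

Ksp = 1.60 × 10^-20

Ce(OH)3(s) <=> Ce^3+ + 3 OH^-
Stoichiometry gives [Ce^3+] = (1/3)[OH^-] = 4.933 × 10^-6 M.
Ksp = [Ce^3+][OH^-]^3
Ksp = 4.933 × 10^-6 × (1.48 × 10^-5)^3 = 1.60 × 10^-20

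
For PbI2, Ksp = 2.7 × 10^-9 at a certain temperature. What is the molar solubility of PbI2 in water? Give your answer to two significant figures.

s ≈ 8.8 × 10^-4 M

PbI2(s) <=> Pb^2+ + 2 I^-
Ksp = [Pb^2+][I^-]^2
Let s = molar solubility. Then [Pb^2+] = s and [I^-] = 2s.
Substituting: Ksp = s(2s)^2 = 4s^3
Solving, s = (2.7 × 10^-9/4)^(1/3) = 8.8 × 10^-4 M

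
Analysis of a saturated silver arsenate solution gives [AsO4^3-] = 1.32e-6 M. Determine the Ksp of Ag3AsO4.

Ag3AsO4(s) <=> 3 Ag^+ + AsO4^3-
Stoichiometry gives [Ag^+] = (3/1)[AsO4^3-] = 3.960 × 10^-6 M.
Ksp = [Ag^+]^3[AsO4^3-]
Ksp = (3.960 × 10^-6)^3 × 1.32 × 10^-6 = 8.20 × 10^-23

8.20 × 10^-23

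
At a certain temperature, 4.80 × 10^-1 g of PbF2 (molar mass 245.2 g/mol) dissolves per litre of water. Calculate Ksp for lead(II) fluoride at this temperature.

Molar solubility s = (4.80 × 10^-1 g/L) / (245.2 g/mol) = 1.958 × 10^-3 M.
PbF2(s) <=> Pb^2+ + 2 F^-
If s mol/L of PbF2 dissolves, [Pb^2+] = s and [F^-] = 2s.
Ksp = [Pb^2+][F^-]^2
Ksp = s(2s)^2 = 4s^3
Ksp = 4 × (1.958 x 10^-3)^3 = 3.00 x 10^-8

Ksp = 3.00 × 10^-8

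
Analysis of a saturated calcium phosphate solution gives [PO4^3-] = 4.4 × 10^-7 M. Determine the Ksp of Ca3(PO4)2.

Ca3(PO4)2(s) ⇌ 3 Ca^2+(aq) + 2 PO4^3-(aq)
Stoichiometry gives [Ca^2+] = (3/2)[PO4^3-] = 6.60 × 10^-7 M.
Ksp = [Ca^2+]^3[PO4^3-]^2
Ksp = (6.60 × 10^-7)^3 × (4.4 × 10^-7)^2 = 5.6 x 10^-32

5.6 x 10^-32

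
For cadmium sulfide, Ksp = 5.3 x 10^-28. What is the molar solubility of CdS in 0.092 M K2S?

5.8 × 10^-27 M

CdS(s) ⇌ Cd^2+ + S^2-
Ksp = [Cd^2+][S^2-]
Let s = moles of CdS that dissolve per litre. [Cd^2+] = s, [S^2-] = 0.092 + s ≈ 0.092 (common-ion effect: S^2- is already 0.092 M).
Ksp ≈ s × 0.092
s = 5.8 x 10^-27 M
Check: s = 5.8 × 10^-27 ≪ 0.092, so the approximation is valid.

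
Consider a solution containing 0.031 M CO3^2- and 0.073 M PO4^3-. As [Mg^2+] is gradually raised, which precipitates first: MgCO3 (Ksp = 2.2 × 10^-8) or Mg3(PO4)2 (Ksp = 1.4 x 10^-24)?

Precipitation of each salt starts when its ion product equals its Ksp.
For MgCO3: 2.2 × 10^-8 = 0.031 × [Mg^2+]  ⇒  [Mg^2+] = 7.1 × 10^-7 M.
For Mg3(PO4)2: 1.4 x 10^-24 = (0.073)^2 × [Mg^2+]^3  ⇒  [Mg^2+] = 6.4 x 10^-8 M.
The salt with the lower threshold [Mg^2+] precipitates first: Mg3(PO4)2.

Mg3(PO4)2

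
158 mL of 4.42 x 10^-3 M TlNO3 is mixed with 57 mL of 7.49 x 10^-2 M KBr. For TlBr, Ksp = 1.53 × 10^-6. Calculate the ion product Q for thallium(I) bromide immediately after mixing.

Total volume = 158 + 57 = 215 mL.
[Tl^+] = 4.42 × 10^-3 × (158/215) = 3.248 x 10^-3 M
[Br^-] = 7.49 × 10^-2 × (57/215) = 1.986 × 10^-2 M
TlBr(s) ⇌ Tl^+(aq) + Br^-(aq), so Q = [Tl^+][Br^-]
Q = (3.248 × 10^-3)(1.986 × 10^-2) = 6.45 x 10^-5
Q > Ksp, so TlBr will precipitate.

Q ≈ 6.45 × 10^-5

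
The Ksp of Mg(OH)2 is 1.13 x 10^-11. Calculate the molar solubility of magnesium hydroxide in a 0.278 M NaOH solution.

Mg(OH)2(s) <=> Mg^2+ + 2 OH^-
Ksp = [Mg^2+][OH^-]^2
Let s be the molar solubility in this solution. [Mg^2+] = s, [OH^-] = 0.278 + 2s ≈ 0.278 (common-ion effect: OH^- is already 0.278 M).
Ksp ≈ s × (0.278)^2
s = 1.46 × 10^-10 M
Check: 2s = 2.9 x 10^-10 ≪ 0.278, so the approximation is valid.

s ≈ 1.46 × 10^-10 M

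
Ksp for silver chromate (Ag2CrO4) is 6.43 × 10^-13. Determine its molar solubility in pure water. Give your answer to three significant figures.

Ag2CrO4(s) ⇌ 2 Ag^+(aq) + CrO4^2-(aq)
Ksp = [Ag^+]^2[CrO4^2-]
For each mole of Ag2CrO4 that dissolves: [Ag^+] = 2s, [CrO4^2-] = s.
So Ksp = (2s)^2 × s = 4s^3
s^3 = 6.43 × 10^-13 / 4, so s = 5.44 × 10^-5 M

s ≈ 5.44e-5 M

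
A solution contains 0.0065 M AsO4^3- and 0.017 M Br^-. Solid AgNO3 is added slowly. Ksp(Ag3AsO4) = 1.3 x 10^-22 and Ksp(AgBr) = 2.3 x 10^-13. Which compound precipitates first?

AgBr

Each salt begins to precipitate when Q = Ksp, i.e. when [Ag^+] reaches its threshold.
For Ag3AsO4: 1.3 x 10^-22 = 0.0065 × [Ag^+]^3  ⇒  [Ag^+] = 2.7 × 10^-7 M.
For AgBr: 2.3 x 10^-13 = 0.017 × [Ag^+]  ⇒  [Ag^+] = 1.4 × 10^-11 M.
The salt with the lower threshold [Ag^+] precipitates first: AgBr.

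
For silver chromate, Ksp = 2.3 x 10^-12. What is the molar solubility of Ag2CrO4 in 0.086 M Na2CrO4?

Ag2CrO4(s) ⇌ 2 Ag^+(aq) + CrO4^2-(aq)
Ksp = [Ag^+]^2[CrO4^2-]
If s mol/L dissolves here, [Ag^+] = 2s, [CrO4^2-] = 0.086 + s ≈ 0.086 (Ksp is small, so little additional dissolves).
Ksp ≈ (2s)^2 × 0.086
s = 2.6 × 10^-6 M
Check: s = 2.6 × 10^-6 ≪ 0.086, so the approximation is valid.

2.6 × 10^-6 M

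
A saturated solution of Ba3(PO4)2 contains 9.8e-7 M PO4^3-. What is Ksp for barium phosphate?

Ba3(PO4)2(s) ⇌ 3 Ba^2+(aq) + 2 PO4^3-(aq)
Stoichiometry gives [Ba^2+] = (3/2)[PO4^3-] = 1.47 × 10^-6 M.
Ksp = [Ba^2+]^3[PO4^3-]^2
Ksp = (1.47 × 10^-6)^3 × (9.8 × 10^-7)^2 = 3.1 × 10^-30

Ksp ≈ 3.1e-30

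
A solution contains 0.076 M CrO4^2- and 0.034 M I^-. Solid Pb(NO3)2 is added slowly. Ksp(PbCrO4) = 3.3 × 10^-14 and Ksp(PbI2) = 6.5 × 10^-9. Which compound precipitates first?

PbCrO4

Precipitation of each salt starts when its ion product equals its Ksp.
For PbCrO4: 3.3 × 10^-14 = 0.076 × [Pb^2+]  ⇒  [Pb^2+] = 4.3 × 10^-13 M.
For PbI2: 6.5 × 10^-9 = (0.034)^2 × [Pb^2+]  ⇒  [Pb^2+] = 5.6 × 10^-6 M.
The salt with the lower threshold [Pb^2+] precipitates first: PbCrO4.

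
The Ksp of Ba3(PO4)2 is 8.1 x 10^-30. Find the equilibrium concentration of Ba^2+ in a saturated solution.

Ba3(PO4)2(s) <=> 3 Ba^2+(aq) + 2 PO4^3-(aq)
Ksp = [Ba^2+]^3[PO4^3-]^2
For each mole of Ba3(PO4)2 that dissolves: [Ba^2+] = 3s, [PO4^3-] = 2s.
So Ksp = (3s)^3 × (2s)^2 = 108s^5
s^5 = 8.1 x 10^-30 / 108, so s = 5.96 × 10^-7 M
[Ba^2+] = 3s = 1.8 x 10^-6 M

[Ba^2+] = 1.8 x 10^-6 M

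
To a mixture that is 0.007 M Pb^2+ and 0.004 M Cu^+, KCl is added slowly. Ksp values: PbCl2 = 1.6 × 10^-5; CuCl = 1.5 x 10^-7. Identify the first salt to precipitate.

Precipitation of each salt starts when its ion product equals its Ksp.
For PbCl2: 1.6 × 10^-5 = 0.007 × [Cl^-]^2  ⇒  [Cl^-] = 4.8 × 10^-2 M.
For CuCl: 1.5 x 10^-7 = 0.004 × [Cl^-]  ⇒  [Cl^-] = 3.8 × 10^-5 M.
The salt with the lower threshold [Cl^-] precipitates first: CuCl.

CuCl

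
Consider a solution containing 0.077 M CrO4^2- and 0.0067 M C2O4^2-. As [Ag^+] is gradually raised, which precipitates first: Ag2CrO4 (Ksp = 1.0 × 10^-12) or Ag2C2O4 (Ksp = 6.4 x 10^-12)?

Ag2CrO4

Precipitation of each salt starts when its ion product equals its Ksp.
For Ag2CrO4: 1.0 × 10^-12 = 0.077 × [Ag^+]^2  ⇒  [Ag^+] = 3.6 × 10^-6 M.
For Ag2C2O4: 6.4 x 10^-12 = 0.0067 × [Ag^+]^2  ⇒  [Ag^+] = 3.1 × 10^-5 M.
The salt with the lower threshold [Ag^+] precipitates first: Ag2CrO4.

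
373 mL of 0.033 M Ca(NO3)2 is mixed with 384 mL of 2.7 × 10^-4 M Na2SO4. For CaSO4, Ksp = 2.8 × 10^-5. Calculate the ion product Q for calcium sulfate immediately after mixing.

Total volume = 373 + 384 = 757 mL.
[Ca^2+] = 3.3 × 10^-2 × (373/757) = 1.63 x 10^-2 M
[SO4^2-] = 2.7 x 10^-4 × (384/757) = 1.37 x 10^-4 M
CaSO4(s) <=> Ca^2+(aq) + SO4^2-(aq), so Q = [Ca^2+][SO4^2-]
Q = (1.63 × 10^-2)(1.37 x 10^-4) = 2.2 x 10^-6
Q < Ksp, so no precipitate of CaSO4 forms.

2.2 × 10^-6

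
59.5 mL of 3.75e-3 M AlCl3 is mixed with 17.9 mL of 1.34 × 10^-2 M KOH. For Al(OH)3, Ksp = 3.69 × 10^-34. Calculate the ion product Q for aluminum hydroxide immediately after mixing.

Total volume = 59.5 + 17.9 = 77.4 mL.
[Al^3+] = 3.75 x 10^-3 × (59.5/77.4) = 2.883 × 10^-3 M
[OH^-] = 1.34 × 10^-2 × (17.9/77.4) = 3.099 × 10^-3 M
Al(OH)3(s) <=> Al^3+(aq) + 3 OH^-(aq), so Q = [Al^3+][OH^-]^3
Q = (2.883 × 10^-3)(3.099 × 10^-3)^3 = 8.58 x 10^-11
Q > Ksp, so Al(OH)3 will precipitate.

Q = 8.58 × 10^-11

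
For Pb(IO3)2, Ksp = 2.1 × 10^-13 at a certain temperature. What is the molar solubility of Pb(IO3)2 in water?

s = 3.7 × 10^-5 M

Pb(IO3)2(s) <=> Pb^2+(aq) + 2 IO3^-(aq)
Ksp = [Pb^2+][IO3^-]^2
Let s = molar solubility. Then [Pb^2+] = s and [IO3^-] = 2s.
So Ksp = s × (2s)^2 = 4s^3
s^3 = 2.1 × 10^-13 / 4, so s = 3.7 × 10^-5 M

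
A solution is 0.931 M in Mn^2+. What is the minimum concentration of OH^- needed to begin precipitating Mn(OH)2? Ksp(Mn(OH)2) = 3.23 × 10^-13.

Mn(OH)2(s) <=> Mn^2+ + 2 OH^-
Ksp = [Mn^2+][OH^-]^2
Precipitation begins when Q = Ksp. With [Mn^2+] = 0.931 M:
3.23 × 10^-13 = (0.931) × [OH^-]^2
[OH^-] = (3.23 × 10^-13 / 9.31 × 10^-1)^(1/2) = 5.89 × 10^-7 M

[OH^-] ≈ 5.89 × 10^-7 M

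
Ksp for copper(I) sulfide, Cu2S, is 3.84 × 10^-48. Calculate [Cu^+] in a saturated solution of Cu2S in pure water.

Cu2S(s) ⇌ 2 Cu^+ + S^2-
Ksp = [Cu^+]^2[S^2-]
If s mol/L of Cu2S dissolves, [Cu^+] = 2s and [S^2-] = s.
So Ksp = (2s)^2 × s = 4s^3
s^3 = 3.84 × 10^-48 / 4, so s = 9.865 × 10^-17 M
[Cu^+] = 2s = 1.97 × 10^-16 M

[Cu^+] ≈ 1.97 × 10^-16 M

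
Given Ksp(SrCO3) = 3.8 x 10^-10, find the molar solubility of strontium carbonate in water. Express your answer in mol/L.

s ≈ 1.9 × 10^-5 M

SrCO3(s) <=> Sr^2+ + CO3^2-
Ksp = [Sr^2+][CO3^2-]
For each mole of SrCO3 that dissolves: [Sr^2+] = s, [CO3^2-] = s.
Ksp = s × s = s^2
s = (3.8 x 10^-10)^(1/2) = 1.9 × 10^-5 M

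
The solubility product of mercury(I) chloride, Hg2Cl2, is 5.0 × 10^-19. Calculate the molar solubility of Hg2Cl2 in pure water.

s = 5.0e-7 M

Hg2Cl2(s) <=> Hg2^2+(aq) + 2 Cl^-(aq)
Ksp = [Hg2^2+][Cl^-]^2
For each mole of Hg2Cl2 that dissolves: [Hg2^2+] = s, [Cl^-] = 2s.
Ksp = s(2s)^2 = 4s^3
Solving, s = (5.0 × 10^-19/4)^(1/3) = 5.0 x 10^-7 M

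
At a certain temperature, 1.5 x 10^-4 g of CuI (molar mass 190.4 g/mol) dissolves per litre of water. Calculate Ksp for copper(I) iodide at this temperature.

Molar solubility s = (1.5 × 10^-4 g/L) / (190.4 g/mol) = 7.88 × 10^-7 M.
CuI(s) <=> Cu^+ + I^-
If s mol/L of CuI dissolves, [Cu^+] = s and [I^-] = s.
Ksp = [Cu^+][I^-]
Ksp = s × s = s^2
With s = 7.88 × 10^-7: Ksp = 6.2 × 10^-13

6.2 × 10^-13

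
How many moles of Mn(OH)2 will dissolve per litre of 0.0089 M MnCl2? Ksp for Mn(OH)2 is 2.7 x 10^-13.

s ≈ 2.8e-6 M

Mn(OH)2(s) ⇌ Mn^2+(aq) + 2 OH^-(aq)
Ksp = [Mn^2+][OH^-]^2
Let s be the molar solubility in this solution. [Mn^2+] = 0.0089 + s ≈ 0.0089, [OH^-] = 2s (common-ion effect: Mn^2+ is already 0.0089 M).
Ksp ≈ 0.0089 × (2s)^2
s = 2.8 x 10^-6 M
Check: s = 2.8 × 10^-6 ≪ 0.0089, so the approximation is valid.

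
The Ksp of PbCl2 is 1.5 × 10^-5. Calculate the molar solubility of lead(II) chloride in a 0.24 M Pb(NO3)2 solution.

s = 4.0 × 10^-3 M

PbCl2(s) <=> Pb^2+(aq) + 2 Cl^-(aq)
Ksp = [Pb^2+][Cl^-]^2
Let s be the molar solubility in this solution. [Pb^2+] = 0.24 + s ≈ 0.24, [Cl^-] = 2s (Ksp is small, so little additional dissolves).
Ksp ≈ 0.24 × (2s)^2
s = 4.0 × 10^-3 M
Check: s = 4.0 x 10^-3 ≪ 0.24, so the approximation is valid.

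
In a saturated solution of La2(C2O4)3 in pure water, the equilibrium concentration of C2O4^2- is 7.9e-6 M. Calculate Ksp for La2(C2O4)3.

Ksp = 1.4 × 10^-26

La2(C2O4)3(s) ⇌ 2 La^3+(aq) + 3 C2O4^2-(aq)
Stoichiometry gives [La^3+] = (2/3)[C2O4^2-] = 5.27 x 10^-6 M.
Ksp = [La^3+]^2[C2O4^2-]^3
Ksp = (5.27 x 10^-6)^2 × (7.9 × 10^-6)^3 = 1.4 × 10^-26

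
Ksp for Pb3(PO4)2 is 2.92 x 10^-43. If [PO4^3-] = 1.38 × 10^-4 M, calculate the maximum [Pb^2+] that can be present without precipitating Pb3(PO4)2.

Pb3(PO4)2(s) ⇌ 3 Pb^2+ + 2 PO4^3-
Ksp = [Pb^2+]^3[PO4^3-]^2
Precipitation begins when Q = Ksp. With [PO4^3-] = 1.38 × 10^-4 M:
2.92 x 10^-43 = (1.38 × 10^-4)^2 × [Pb^2+]^3
[Pb^2+] = (2.92 x 10^-43 / 1.904 × 10^-8)^(1/3) = 2.48 × 10^-12 M

2.48e-12 M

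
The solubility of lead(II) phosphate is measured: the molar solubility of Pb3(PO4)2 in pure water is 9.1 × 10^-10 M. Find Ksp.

Ksp ≈ 6.7e-44

Pb3(PO4)2(s) ⇌ 3 Pb^2+ + 2 PO4^3-
If s mol/L of Pb3(PO4)2 dissolves, [Pb^2+] = 3s and [PO4^3-] = 2s.
Ksp = [Pb^2+]^3[PO4^3-]^2
Substituting: Ksp = (3s)^3(2s)^2 = 108s^5
Ksp = 108 × (9.1 × 10^-10)^5 = 6.7 × 10^-44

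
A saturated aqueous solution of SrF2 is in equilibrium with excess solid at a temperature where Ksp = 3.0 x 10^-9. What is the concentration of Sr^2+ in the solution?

[Sr^2+] = 9.1 x 10^-4 M

SrF2(s) ⇌ Sr^2+(aq) + 2 F^-(aq)
Ksp = [Sr^2+][F^-]^2
For each mole of SrF2 that dissolves: [Sr^2+] = s, [F^-] = 2s.
Ksp = s(2s)^2 = 4s^3
s^3 = 3.0 x 10^-9 / 4, so s = 9.09 × 10^-4 M
[Sr^2+] = s = 9.1 x 10^-4 M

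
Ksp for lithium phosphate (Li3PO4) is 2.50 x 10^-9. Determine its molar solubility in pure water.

s = 3.10 × 10^-3 M

Li3PO4(s) ⇌ 3 Li^+ + PO4^3-
Ksp = [Li^+]^3[PO4^3-]
For each mole of Li3PO4 that dissolves: [Li^+] = 3s, [PO4^3-] = s.
So Ksp = (3s)^3 × s = 27s^4
s^4 = 2.50 x 10^-9 / 27, so s = 3.10 x 10^-3 M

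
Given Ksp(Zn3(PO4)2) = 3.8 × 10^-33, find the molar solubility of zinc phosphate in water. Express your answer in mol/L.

Zn3(PO4)2(s) ⇌ 3 Zn^2+(aq) + 2 PO4^3-(aq)
Ksp = [Zn^2+]^3[PO4^3-]^2
For each mole of Zn3(PO4)2 that dissolves: [Zn^2+] = 3s, [PO4^3-] = 2s.
Ksp = (3s)^3(2s)^2 = 108s^5
s^5 = 3.8 × 10^-33 / 108, so s = 1.3 x 10^-7 M

s ≈ 1.3e-7 M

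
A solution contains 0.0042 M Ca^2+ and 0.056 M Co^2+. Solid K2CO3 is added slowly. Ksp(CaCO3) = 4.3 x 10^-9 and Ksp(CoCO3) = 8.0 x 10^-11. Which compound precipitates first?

Each salt begins to precipitate when Q = Ksp, i.e. when [CO3^2-] reaches its threshold.
For CaCO3: 4.3 x 10^-9 = 0.0042 × [CO3^2-]  ⇒  [CO3^2-] = 1.0 x 10^-6 M.
For CoCO3: 8.0 x 10^-11 = 0.056 × [CO3^2-]  ⇒  [CO3^2-] = 1.4 x 10^-9 M.
The salt with the lower threshold [CO3^2-] precipitates first: CoCO3.

CoCO3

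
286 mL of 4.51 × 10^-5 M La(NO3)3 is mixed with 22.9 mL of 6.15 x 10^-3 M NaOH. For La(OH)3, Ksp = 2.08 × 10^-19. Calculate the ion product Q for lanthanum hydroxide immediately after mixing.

Total volume = 286 + 22.9 = 308.9 mL.
[La^3+] = 4.51 × 10^-5 × (286/308.9) = 4.176 × 10^-5 M
[OH^-] = 6.15 × 10^-3 × (22.9/308.9) = 4.559 × 10^-4 M
La(OH)3(s) <=> La^3+(aq) + 3 OH^-(aq), so Q = [La^3+][OH^-]^3
Q = (4.176 x 10^-5)(4.559 × 10^-4)^3 = 3.96 × 10^-15
Q > Ksp, so La(OH)3 will precipitate.

3.96 × 10^-15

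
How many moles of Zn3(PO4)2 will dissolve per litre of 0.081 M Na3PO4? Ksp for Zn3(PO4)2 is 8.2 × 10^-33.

s = 3.6 × 10^-11 M

Zn3(PO4)2(s) ⇌ 3 Zn^2+ + 2 PO4^3-
Ksp = [Zn^2+]^3[PO4^3-]^2
If s mol/L dissolves here, [Zn^2+] = 3s, [PO4^3-] = 0.081 + 2s ≈ 0.081 (common-ion effect: PO4^3- is already 0.081 M).
Ksp ≈ (3s)^3 × (0.081)^2
s = 3.6 × 10^-11 M
Check: 2s = 7.2 × 10^-11 ≪ 0.081, so the approximation is valid.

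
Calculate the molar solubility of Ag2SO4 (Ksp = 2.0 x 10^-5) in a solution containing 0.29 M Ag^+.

Ag2SO4(s) ⇌ 2 Ag^+ + SO4^2-
Ksp = [Ag^+]^2[SO4^2-]
Let s = moles of Ag2SO4 that dissolve per litre. [Ag^+] = 0.29 + 2s ≈ 0.29, [SO4^2-] = s (Ksp is small, so little additional dissolves).
Ksp ≈ (0.29)^2 × s
s = 2.4 × 10^-4 M
Check: 2s = 4.8 × 10^-4 ≪ 0.29, so the approximation is valid.

2.4 × 10^-4 M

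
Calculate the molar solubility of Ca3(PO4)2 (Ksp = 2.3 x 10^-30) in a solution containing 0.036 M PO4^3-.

Ca3(PO4)2(s) <=> 3 Ca^2+ + 2 PO4^3-
Ksp = [Ca^2+]^3[PO4^3-]^2
If s mol/L dissolves here, [Ca^2+] = 3s, [PO4^3-] = 0.036 + 2s ≈ 0.036 (common-ion effect: PO4^3- is already 0.036 M).
Ksp ≈ (3s)^3 × (0.036)^2
s = 4.0 × 10^-10 M
Check: 2s = 8.1 x 10^-10 ≪ 0.036, so the approximation is valid.

s ≈ 4.0 x 10^-10 M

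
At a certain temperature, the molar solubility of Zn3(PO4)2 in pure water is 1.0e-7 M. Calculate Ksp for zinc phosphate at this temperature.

1.1e-33

Zn3(PO4)2(s) ⇌ 3 Zn^2+ + 2 PO4^3-
If s mol/L of Zn3(PO4)2 dissolves, [Zn^2+] = 3s and [PO4^3-] = 2s.
Ksp = [Zn^2+]^3[PO4^3-]^2
So Ksp = (3s)^3 × (2s)^2 = 108s^5
Ksp = 108 × (1.0 × 10^-7)^5 = 1.1 x 10^-33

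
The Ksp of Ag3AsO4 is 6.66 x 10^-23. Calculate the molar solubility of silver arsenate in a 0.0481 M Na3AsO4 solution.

Ag3AsO4(s) ⇌ 3 Ag^+ + AsO4^3-
Ksp = [Ag^+]^3[AsO4^3-]
Let s be the molar solubility in this solution. [Ag^+] = 3s, [AsO4^3-] = 0.0481 + s ≈ 0.0481 (Ksp is small, so little additional dissolves).
Ksp ≈ (3s)^3 × 0.0481
s = 3.72 × 10^-8 M
Check: s = 3.7 x 10^-8 ≪ 0.0481, so the approximation is valid.

s ≈ 3.72 × 10^-8 M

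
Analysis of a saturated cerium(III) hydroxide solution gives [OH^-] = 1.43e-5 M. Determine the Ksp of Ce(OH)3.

1.39 × 10^-20

Ce(OH)3(s) ⇌ Ce^3+(aq) + 3 OH^-(aq)
Stoichiometry gives [Ce^3+] = (1/3)[OH^-] = 4.767 × 10^-6 M.
Ksp = [Ce^3+][OH^-]^3
Ksp = 4.767 x 10^-6 × (1.43 × 10^-5)^3 = 1.39 × 10^-20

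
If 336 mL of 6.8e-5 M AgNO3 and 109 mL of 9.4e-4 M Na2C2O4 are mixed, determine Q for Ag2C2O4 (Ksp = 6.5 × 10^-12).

6.1 × 10^-13

Total volume = 336 + 109 = 445 mL.
[Ag^+] = 6.8 × 10^-5 × (336/445) = 5.13 × 10^-5 M
[C2O4^2-] = 9.4 × 10^-4 × (109/445) = 2.30 × 10^-4 M
Ag2C2O4(s) <=> 2 Ag^+(aq) + C2O4^2-(aq), so Q = [Ag^+]^2[C2O4^2-]
Q = (5.13 × 10^-5)^2(2.30 × 10^-4) = 6.1 × 10^-13
Q < Ksp, so no precipitate of Ag2C2O4 forms.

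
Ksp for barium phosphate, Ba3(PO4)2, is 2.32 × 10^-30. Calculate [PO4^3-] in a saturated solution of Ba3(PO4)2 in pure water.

[PO4^3-] ≈ 9.28 × 10^-7 M

Ba3(PO4)2(s) <=> 3 Ba^2+(aq) + 2 PO4^3-(aq)
Ksp = [Ba^2+]^3[PO4^3-]^2
If s mol/L of Ba3(PO4)2 dissolves, [Ba^2+] = 3s and [PO4^3-] = 2s.
Ksp = (3s)^3(2s)^2 = 108s^5
Solving, s = (2.32 × 10^-30/108)^(1/5) = 4.639 × 10^-7 M
[PO4^3-] = 2s = 9.28 x 10^-7 M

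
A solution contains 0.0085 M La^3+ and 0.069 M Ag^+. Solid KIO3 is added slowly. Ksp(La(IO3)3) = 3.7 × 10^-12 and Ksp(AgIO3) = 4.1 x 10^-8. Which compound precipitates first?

Each salt begins to precipitate when Q = Ksp, i.e. when [IO3^-] reaches its threshold.
For La(IO3)3: 3.7 × 10^-12 = 0.0085 × [IO3^-]^3  ⇒  [IO3^-] = 7.6 × 10^-4 M.
For AgIO3: 4.1 x 10^-8 = 0.069 × [IO3^-]  ⇒  [IO3^-] = 5.9 × 10^-7 M.
The salt with the lower threshold [IO3^-] precipitates first: AgIO3.

AgIO3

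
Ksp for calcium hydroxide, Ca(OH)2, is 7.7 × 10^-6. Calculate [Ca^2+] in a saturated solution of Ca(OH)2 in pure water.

[Ca^2+] = 0.012 M

Ca(OH)2(s) ⇌ Ca^2+ + 2 OH^-
Ksp = [Ca^2+][OH^-]^2
If s mol/L of Ca(OH)2 dissolves, [Ca^2+] = s and [OH^-] = 2s.
Ksp = s(2s)^2 = 4s^3
Solving, s = (7.7 × 10^-6/4)^(1/3) = 1.24 × 10^-2 M
[Ca^2+] = s = 1.2 x 10^-2 M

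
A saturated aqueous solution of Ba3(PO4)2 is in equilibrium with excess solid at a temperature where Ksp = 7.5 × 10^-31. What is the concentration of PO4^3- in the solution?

[PO4^3-] = 7.4 × 10^-7 M

Ba3(PO4)2(s) ⇌ 3 Ba^2+(aq) + 2 PO4^3-(aq)
Ksp = [Ba^2+]^3[PO4^3-]^2
If s mol/L of Ba3(PO4)2 dissolves, [Ba^2+] = 3s and [PO4^3-] = 2s.
Substituting: Ksp = (3s)^3(2s)^2 = 108s^5
Solving, s = (7.5 × 10^-31/108)^(1/5) = 3.70 x 10^-7 M
[PO4^3-] = 2s = 7.4 x 10^-7 M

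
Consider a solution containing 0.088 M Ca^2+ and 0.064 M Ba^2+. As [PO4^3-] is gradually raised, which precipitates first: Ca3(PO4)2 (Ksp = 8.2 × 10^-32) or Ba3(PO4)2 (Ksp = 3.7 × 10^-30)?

Each salt begins to precipitate when Q = Ksp, i.e. when [PO4^3-] reaches its threshold.
For Ca3(PO4)2: 8.2 × 10^-32 = (0.088)^3 × [PO4^3-]^2  ⇒  [PO4^3-] = 1.1 x 10^-14 M.
For Ba3(PO4)2: 3.7 × 10^-30 = (0.064)^3 × [PO4^3-]^2  ⇒  [PO4^3-] = 1.2 x 10^-13 M.
The salt with the lower threshold [PO4^3-] precipitates first: Ca3(PO4)2.

Ca3(PO4)2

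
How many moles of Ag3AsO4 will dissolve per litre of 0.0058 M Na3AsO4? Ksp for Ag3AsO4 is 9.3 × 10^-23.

Ag3AsO4(s) ⇌ 3 Ag^+(aq) + AsO4^3-(aq)
Ksp = [Ag^+]^3[AsO4^3-]
If s mol/L dissolves here, [Ag^+] = 3s, [AsO4^3-] = 0.0058 + s ≈ 0.0058 (since AsO4^3- from Na3AsO4 dominates).
Ksp ≈ (3s)^3 × 0.0058
s = 8.4 × 10^-8 M
Check: s = 8.4 × 10^-8 ≪ 0.0058, so the approximation is valid.

8.4 × 10^-8 M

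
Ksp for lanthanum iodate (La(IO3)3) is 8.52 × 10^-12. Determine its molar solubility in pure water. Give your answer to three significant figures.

7.49e-4 M

La(IO3)3(s) <=> La^3+ + 3 IO3^-
Ksp = [La^3+][IO3^-]^3
If s mol/L of La(IO3)3 dissolves, [La^3+] = s and [IO3^-] = 3s.
Substituting: Ksp = s(3s)^3 = 27s^4
s = (8.52 × 10^-12 / 27)^(1/4) = 7.49 × 10^-4 M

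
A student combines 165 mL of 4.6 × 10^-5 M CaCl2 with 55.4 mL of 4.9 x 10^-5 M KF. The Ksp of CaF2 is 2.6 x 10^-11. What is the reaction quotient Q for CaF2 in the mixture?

Total volume = 165 + 55.4 = 220.4 mL.
[Ca^2+] = 4.6 x 10^-5 × (165/220.4) = 3.44 x 10^-5 M
[F^-] = 4.9 × 10^-5 × (55.4/220.4) = 1.23 x 10^-5 M
CaF2(s) ⇌ Ca^2+ + 2 F^-, so Q = [Ca^2+][F^-]^2
Q = (3.44 × 10^-5)(1.23 × 10^-5)^2 = 5.2 × 10^-15
Q < Ksp, so no precipitate of CaF2 forms.

Q ≈ 5.2 × 10^-15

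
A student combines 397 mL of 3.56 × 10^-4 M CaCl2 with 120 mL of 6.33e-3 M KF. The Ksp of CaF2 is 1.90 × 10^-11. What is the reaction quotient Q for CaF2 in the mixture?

Q = 5.90 × 10^-10

Total volume = 397 + 120 = 517 mL.
[Ca^2+] = 3.56 × 10^-4 × (397/517) = 2.734 × 10^-4 M
[F^-] = 6.33 × 10^-3 × (120/517) = 1.469 x 10^-3 M
CaF2(s) ⇌ Ca^2+ + 2 F^-, so Q = [Ca^2+][F^-]^2
Q = (2.734 x 10^-4)(1.469 x 10^-3)^2 = 5.90 × 10^-10
Q > Ksp, so CaF2 will precipitate.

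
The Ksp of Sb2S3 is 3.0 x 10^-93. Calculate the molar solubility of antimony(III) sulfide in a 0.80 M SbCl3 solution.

Sb2S3(s) <=> 2 Sb^3+ + 3 S^2-
Ksp = [Sb^3+]^2[S^2-]^3
Let s be the molar solubility in this solution. [Sb^3+] = 0.80 + 2s ≈ 0.80, [S^2-] = 3s (common-ion effect: Sb^3+ is already 0.80 M).
Ksp ≈ (0.80)^2 × (3s)^3
s = 5.6 x 10^-32 M
Check: 2s = 1.1 × 10^-31 ≪ 0.80, so the approximation is valid.

s = 5.6e-32 M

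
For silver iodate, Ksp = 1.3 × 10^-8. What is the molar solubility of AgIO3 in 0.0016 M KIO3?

8.1e-6 M

AgIO3(s) ⇌ Ag^+(aq) + IO3^-(aq)
Ksp = [Ag^+][IO3^-]
Let s be the molar solubility in this solution. [Ag^+] = s, [IO3^-] = 0.0016 + s ≈ 0.0016 (Ksp is small, so little additional dissolves).
Ksp ≈ s × 0.0016
s = 8.1 × 10^-6 M
Check: s = 8.1 × 10^-6 ≪ 0.0016, so the approximation is valid.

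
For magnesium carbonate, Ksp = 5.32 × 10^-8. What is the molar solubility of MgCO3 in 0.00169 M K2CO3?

s = 3.15 x 10^-5 M

MgCO3(s) <=> Mg^2+(aq) + CO3^2-(aq)
Ksp = [Mg^2+][CO3^2-]
Let s = moles of MgCO3 that dissolve per litre. [Mg^2+] = s, [CO3^2-] = 0.00169 + s ≈ 0.00169 (Ksp is small, so little additional dissolves).
Ksp ≈ s × 0.00169
s = 3.15 × 10^-5 M
Check: s = 3.1 × 10^-5 ≪ 0.00169, so the approximation is valid.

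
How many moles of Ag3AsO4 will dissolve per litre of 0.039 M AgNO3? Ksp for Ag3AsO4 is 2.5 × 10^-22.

s = 4.2 × 10^-18 M

Ag3AsO4(s) ⇌ 3 Ag^+(aq) + AsO4^3-(aq)
Ksp = [Ag^+]^3[AsO4^3-]
If s mol/L dissolves here, [Ag^+] = 0.039 + 3s ≈ 0.039, [AsO4^3-] = s (since Ag^+ from AgNO3 dominates).
Ksp ≈ (0.039)^3 × s
s = 4.2 × 10^-18 M
Check: 3s = 1.3 x 10^-17 ≪ 0.039, so the approximation is valid.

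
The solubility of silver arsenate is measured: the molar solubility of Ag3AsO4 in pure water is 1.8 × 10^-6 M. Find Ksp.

Ksp ≈ 2.8e-22

Ag3AsO4(s) ⇌ 3 Ag^+ + AsO4^3-
For each mole of Ag3AsO4 that dissolves: [Ag^+] = 3s, [AsO4^3-] = s.
Ksp = [Ag^+]^3[AsO4^3-]
Substituting: Ksp = (3s)^3s = 27s^4
With s = 1.8 × 10^-6: Ksp = 2.8 × 10^-22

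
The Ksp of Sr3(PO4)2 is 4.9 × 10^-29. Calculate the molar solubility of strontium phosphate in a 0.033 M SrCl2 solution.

s ≈ 5.8e-13 M

Sr3(PO4)2(s) <=> 3 Sr^2+(aq) + 2 PO4^3-(aq)
Ksp = [Sr^2+]^3[PO4^3-]^2
If s mol/L dissolves here, [Sr^2+] = 0.033 + 3s ≈ 0.033, [PO4^3-] = 2s (common-ion effect: Sr^2+ is already 0.033 M).
Ksp ≈ (0.033)^3 × (2s)^2
s = 5.8 × 10^-13 M
Check: 3s = 1.8 × 10^-12 ≪ 0.033, so the approximation is valid.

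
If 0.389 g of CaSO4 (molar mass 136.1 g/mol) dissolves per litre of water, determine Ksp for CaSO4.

8.17e-6

Molar solubility s = (3.89 × 10^-1 g/L) / (136.1 g/mol) = 2.858 × 10^-3 M.
CaSO4(s) ⇌ Ca^2+(aq) + SO4^2-(aq)
For each mole of CaSO4 that dissolves: [Ca^2+] = s, [SO4^2-] = s.
Ksp = [Ca^2+][SO4^2-]
Ksp = s × s = s^2
Ksp = (2.858 × 10^-3)^2 = 8.17 × 10^-6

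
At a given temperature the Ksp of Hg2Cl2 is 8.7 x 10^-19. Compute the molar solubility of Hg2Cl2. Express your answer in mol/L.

Hg2Cl2(s) <=> Hg2^2+(aq) + 2 Cl^-(aq)
Ksp = [Hg2^2+][Cl^-]^2
With molar solubility s: [Hg2^2+] = s, [Cl^-] = 2s.
So Ksp = s × (2s)^2 = 4s^3
s = (8.7 x 10^-19 / 4)^(1/3) = 6.0 × 10^-7 M

s ≈ 6.0 × 10^-7 M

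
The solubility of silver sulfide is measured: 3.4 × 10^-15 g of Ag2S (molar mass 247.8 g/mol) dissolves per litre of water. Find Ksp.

1.0 × 10^-50

Molar solubility s = (3.4 x 10^-15 g/L) / (247.8 g/mol) = 1.37 × 10^-17 M.
Ag2S(s) ⇌ 2 Ag^+ + S^2-
With molar solubility s: [Ag^+] = 2s, [S^2-] = s.
Ksp = [Ag^+]^2[S^2-]
Substituting: Ksp = (2s)^2s = 4s^3
With s = 1.37 x 10^-17: Ksp = 1.0 × 10^-50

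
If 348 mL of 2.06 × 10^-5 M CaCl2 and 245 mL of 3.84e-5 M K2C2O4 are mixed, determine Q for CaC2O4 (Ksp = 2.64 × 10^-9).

Total volume = 348 + 245 = 593 mL.
[Ca^2+] = 2.06 × 10^-5 × (348/593) = 1.209 × 10^-5 M
[C2O4^2-] = 3.84 × 10^-5 × (245/593) = 1.587 × 10^-5 M
CaC2O4(s) ⇌ Ca^2+ + C2O4^2-, so Q = [Ca^2+][C2O4^2-]
Q = (1.209 x 10^-5)(1.587 x 10^-5) = 1.92 × 10^-10
Q < Ksp, so no precipitate of CaC2O4 forms.

Q = 1.92 × 10^-10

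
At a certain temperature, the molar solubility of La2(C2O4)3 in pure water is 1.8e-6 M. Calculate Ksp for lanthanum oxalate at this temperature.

La2(C2O4)3(s) ⇌ 2 La^3+ + 3 C2O4^2-
With molar solubility s: [La^3+] = 2s, [C2O4^2-] = 3s.
Ksp = [La^3+]^2[C2O4^2-]^3
Substituting: Ksp = (2s)^2(3s)^3 = 108s^5
Ksp = 108 × (1.8 × 10^-6)^5 = 2.0 × 10^-27

2.0 × 10^-27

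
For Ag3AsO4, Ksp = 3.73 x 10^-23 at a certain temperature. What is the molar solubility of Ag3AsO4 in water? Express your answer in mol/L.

s ≈ 1.08e-6 M

Ag3AsO4(s) ⇌ 3 Ag^+ + AsO4^3-
Ksp = [Ag^+]^3[AsO4^3-]
If s mol/L of Ag3AsO4 dissolves, [Ag^+] = 3s and [AsO4^3-] = s.
So Ksp = (3s)^3 × s = 27s^4
s = (3.73 x 10^-23 / 27)^(1/4) = 1.08 × 10^-6 M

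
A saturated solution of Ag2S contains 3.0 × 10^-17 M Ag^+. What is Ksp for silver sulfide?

Ksp ≈ 1.4 × 10^-50

Ag2S(s) ⇌ 2 Ag^+ + S^2-
Stoichiometry gives [S^2-] = (1/2)[Ag^+] = 1.50 × 10^-17 M.
Ksp = [Ag^+]^2[S^2-]
Ksp = (3.0 × 10^-17)^2 × 1.50 × 10^-17 = 1.4 × 10^-50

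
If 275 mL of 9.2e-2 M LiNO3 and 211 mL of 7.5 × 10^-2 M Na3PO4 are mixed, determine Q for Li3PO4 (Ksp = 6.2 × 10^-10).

Q ≈ 4.6 x 10^-6

Total volume = 275 + 211 = 486 mL.
[Li^+] = 9.2 × 10^-2 × (275/486) = 5.21 × 10^-2 M
[PO4^3-] = 7.5 × 10^-2 × (211/486) = 3.26 × 10^-2 M
Li3PO4(s) ⇌ 3 Li^+ + PO4^3-, so Q = [Li^+]^3[PO4^3-]
Q = (5.21 × 10^-2)^3(3.26 × 10^-2) = 4.6 × 10^-6
Q > Ksp, so Li3PO4 will precipitate.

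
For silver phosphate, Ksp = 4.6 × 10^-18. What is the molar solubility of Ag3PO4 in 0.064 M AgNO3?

s = 1.8 × 10^-14 M

Ag3PO4(s) ⇌ 3 Ag^+(aq) + PO4^3-(aq)
Ksp = [Ag^+]^3[PO4^3-]
Let s be the molar solubility in this solution. [Ag^+] = 0.064 + 3s ≈ 0.064, [PO4^3-] = s (common-ion effect: Ag^+ is already 0.064 M).
Ksp ≈ (0.064)^3 × s
s = 1.8 × 10^-14 M
Check: 3s = 5.3 × 10^-14 ≪ 0.064, so the approximation is valid.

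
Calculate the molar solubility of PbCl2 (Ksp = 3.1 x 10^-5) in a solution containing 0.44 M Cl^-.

PbCl2(s) <=> Pb^2+(aq) + 2 Cl^-(aq)
Ksp = [Pb^2+][Cl^-]^2
If s mol/L dissolves here, [Pb^2+] = s, [Cl^-] = 0.44 + 2s ≈ 0.44 (common-ion effect: Cl^- is already 0.44 M).
Ksp ≈ s × (0.44)^2
s = 1.6 × 10^-4 M
Check: 2s = 3.2 × 10^-4 ≪ 0.44, so the approximation is valid.

s ≈ 1.6e-4 M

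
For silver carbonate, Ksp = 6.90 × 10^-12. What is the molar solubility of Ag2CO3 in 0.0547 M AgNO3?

2.31e-9 M

Ag2CO3(s) ⇌ 2 Ag^+(aq) + CO3^2-(aq)
Ksp = [Ag^+]^2[CO3^2-]
Let s be the molar solubility in this solution. [Ag^+] = 0.0547 + 2s ≈ 0.0547, [CO3^2-] = s (since Ag^+ from AgNO3 dominates).
Ksp ≈ (0.0547)^2 × s
s = 2.31 × 10^-9 M
Check: 2s = 4.6 x 10^-9 ≪ 0.0547, so the approximation is valid.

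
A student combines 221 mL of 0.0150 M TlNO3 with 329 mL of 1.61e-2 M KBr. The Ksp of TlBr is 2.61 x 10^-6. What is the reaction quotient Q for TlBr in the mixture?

Q ≈ 5.80 × 10^-5

Total volume = 221 + 329 = 550 mL.
[Tl^+] = 1.50 × 10^-2 × (221/550) = 6.027 × 10^-3 M
[Br^-] = 1.61 x 10^-2 × (329/550) = 9.631 x 10^-3 M
TlBr(s) ⇌ Tl^+(aq) + Br^-(aq), so Q = [Tl^+][Br^-]
Q = (6.027 × 10^-3)(9.631 x 10^-3) = 5.80 × 10^-5
Q > Ksp, so TlBr will precipitate.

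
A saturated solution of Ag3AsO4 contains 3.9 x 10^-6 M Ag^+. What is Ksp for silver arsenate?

Ag3AsO4(s) ⇌ 3 Ag^+(aq) + AsO4^3-(aq)
Stoichiometry gives [AsO4^3-] = (1/3)[Ag^+] = 1.30 × 10^-6 M.
Ksp = [Ag^+]^3[AsO4^3-]
Ksp = (3.9 × 10^-6)^3 × 1.30 × 10^-6 = 7.7 × 10^-23

Ksp = 7.7e-23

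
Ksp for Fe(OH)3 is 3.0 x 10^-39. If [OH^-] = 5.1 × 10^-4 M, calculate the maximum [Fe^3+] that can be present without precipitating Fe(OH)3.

2.3 × 10^-29 M

Fe(OH)3(s) ⇌ Fe^3+(aq) + 3 OH^-(aq)
Ksp = [Fe^3+][OH^-]^3
Precipitation begins when Q = Ksp. With [OH^-] = 5.1 × 10^-4 M:
3.0 x 10^-39 = (5.1 × 10^-4)^3 × [Fe^3+]
[Fe^3+] = (3.0 x 10^-39 / 1.33 × 10^-10) = 2.3 × 10^-29 M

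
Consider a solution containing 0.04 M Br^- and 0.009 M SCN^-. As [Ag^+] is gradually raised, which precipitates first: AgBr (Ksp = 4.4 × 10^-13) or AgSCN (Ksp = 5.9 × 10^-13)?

AgBr

Each salt begins to precipitate when Q = Ksp, i.e. when [Ag^+] reaches its threshold.
For AgBr: 4.4 × 10^-13 = 0.04 × [Ag^+]  ⇒  [Ag^+] = 1.1 × 10^-11 M.
For AgSCN: 5.9 × 10^-13 = 0.009 × [Ag^+]  ⇒  [Ag^+] = 6.6 × 10^-11 M.
The salt with the lower threshold [Ag^+] precipitates first: AgBr.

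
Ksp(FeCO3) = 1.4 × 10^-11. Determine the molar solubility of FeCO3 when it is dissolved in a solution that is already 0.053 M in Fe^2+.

s ≈ 2.6 x 10^-10 M

FeCO3(s) ⇌ Fe^2+ + CO3^2-
Ksp = [Fe^2+][CO3^2-]
If s mol/L dissolves here, [Fe^2+] = 0.053 + s ≈ 0.053, [CO3^2-] = s (Ksp is small, so little additional dissolves).
Ksp ≈ 0.053 × s
s = 2.6 × 10^-10 M
Check: s = 2.6 x 10^-10 ≪ 0.053, so the approximation is valid.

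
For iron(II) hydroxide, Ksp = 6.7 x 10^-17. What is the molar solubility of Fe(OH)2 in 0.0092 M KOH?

s = 7.9 x 10^-13 M

Fe(OH)2(s) <=> Fe^2+(aq) + 2 OH^-(aq)
Ksp = [Fe^2+][OH^-]^2
If s mol/L dissolves here, [Fe^2+] = s, [OH^-] = 0.0092 + 2s ≈ 0.0092 (Ksp is small, so little additional dissolves).
Ksp ≈ s × (0.0092)^2
s = 7.9 x 10^-13 M
Check: 2s = 1.6 × 10^-12 ≪ 0.0092, so the approximation is valid.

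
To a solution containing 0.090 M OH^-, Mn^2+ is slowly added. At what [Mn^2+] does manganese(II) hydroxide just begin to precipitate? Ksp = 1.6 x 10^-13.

Mn(OH)2(s) <=> Mn^2+ + 2 OH^-
Ksp = [Mn^2+][OH^-]^2
Precipitation begins when Q = Ksp. With [OH^-] = 0.090 M:
1.6 x 10^-13 = (0.090)^2 × [Mn^2+]
[Mn^2+] = (1.6 x 10^-13 / 8.10 × 10^-3) = 2.0 x 10^-11 M

[Mn^2+] ≈ 2.0 × 10^-11 M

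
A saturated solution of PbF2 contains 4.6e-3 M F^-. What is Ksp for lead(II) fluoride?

PbF2(s) <=> Pb^2+(aq) + 2 F^-(aq)
Stoichiometry gives [Pb^2+] = (1/2)[F^-] = 2.30 x 10^-3 M.
Ksp = [Pb^2+][F^-]^2
Ksp = 2.30 x 10^-3 × (4.6 × 10^-3)^2 = 4.9 x 10^-8

Ksp ≈ 4.9 × 10^-8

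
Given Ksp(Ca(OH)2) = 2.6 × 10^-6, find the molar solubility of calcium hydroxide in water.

Ca(OH)2(s) ⇌ Ca^2+(aq) + 2 OH^-(aq)
Ksp = [Ca^2+][OH^-]^2
For each mole of Ca(OH)2 that dissolves: [Ca^2+] = s, [OH^-] = 2s.
Substituting: Ksp = s(2s)^2 = 4s^3
Solving, s = (2.6 × 10^-6/4)^(1/3) = 8.7 × 10^-3 M

s = 8.7 x 10^-3 M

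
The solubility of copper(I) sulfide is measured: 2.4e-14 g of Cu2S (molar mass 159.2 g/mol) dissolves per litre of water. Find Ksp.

1.4e-47

Molar solubility s = (2.4 × 10^-14 g/L) / (159.2 g/mol) = 1.51 × 10^-16 M.
Cu2S(s) ⇌ 2 Cu^+ + S^2-
With molar solubility s: [Cu^+] = 2s, [S^2-] = s.
Ksp = [Cu^+]^2[S^2-]
Substituting: Ksp = (2s)^2s = 4s^3
With s = 1.51 × 10^-16: Ksp = 1.4 × 10^-47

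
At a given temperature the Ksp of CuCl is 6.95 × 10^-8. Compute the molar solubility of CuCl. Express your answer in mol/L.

s ≈ 2.64 × 10^-4 M

CuCl(s) ⇌ Cu^+(aq) + Cl^-(aq)
Ksp = [Cu^+][Cl^-]
If s mol/L of CuCl dissolves, [Cu^+] = s and [Cl^-] = s.
Ksp = s × s = s^2
s = √(6.95 × 10^-8) = 2.64 x 10^-4 M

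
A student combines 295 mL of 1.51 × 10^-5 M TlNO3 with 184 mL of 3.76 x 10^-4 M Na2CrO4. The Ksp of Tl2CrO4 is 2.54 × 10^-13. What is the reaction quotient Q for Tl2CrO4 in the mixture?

Total volume = 295 + 184 = 479 mL.
[Tl^+] = 1.51 x 10^-5 × (295/479) = 9.300 x 10^-6 M
[CrO4^2-] = 3.76 x 10^-4 × (184/479) = 1.444 × 10^-4 M
Tl2CrO4(s) ⇌ 2 Tl^+(aq) + CrO4^2-(aq), so Q = [Tl^+]^2[CrO4^2-]
Q = (9.300 x 10^-6)^2(1.444 × 10^-4) = 1.25 × 10^-14
Q < Ksp, so no precipitate of Tl2CrO4 forms.

Q = 1.25 × 10^-14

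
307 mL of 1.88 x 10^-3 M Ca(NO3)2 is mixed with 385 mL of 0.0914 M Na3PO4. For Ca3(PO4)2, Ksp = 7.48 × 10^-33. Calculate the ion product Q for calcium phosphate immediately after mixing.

Total volume = 307 + 385 = 692 mL.
[Ca^2+] = 1.88 x 10^-3 × (307/692) = 8.340 x 10^-4 M
[PO4^3-] = 9.14 x 10^-2 × (385/692) = 5.085 x 10^-2 M
Ca3(PO4)2(s) <=> 3 Ca^2+ + 2 PO4^3-, so Q = [Ca^2+]^3[PO4^3-]^2
Q = (8.340 x 10^-4)^3(5.085 x 10^-2)^2 = 1.50 x 10^-12
Q > Ksp, so Ca3(PO4)2 will precipitate.

1.50 × 10^-12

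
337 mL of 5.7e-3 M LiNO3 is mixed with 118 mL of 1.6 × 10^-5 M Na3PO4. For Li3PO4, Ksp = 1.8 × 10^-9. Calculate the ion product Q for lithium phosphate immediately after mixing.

3.1 × 10^-13

Total volume = 337 + 118 = 455 mL.
[Li^+] = 5.7 × 10^-3 × (337/455) = 4.22 x 10^-3 M
[PO4^3-] = 1.6 × 10^-5 × (118/455) = 4.15 × 10^-6 M
Li3PO4(s) <=> 3 Li^+ + PO4^3-, so Q = [Li^+]^3[PO4^3-]
Q = (4.22 × 10^-3)^3(4.15 × 10^-6) = 3.1 x 10^-13
Q < Ksp, so no precipitate of Li3PO4 forms.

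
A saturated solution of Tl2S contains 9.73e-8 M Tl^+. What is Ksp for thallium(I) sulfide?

Ksp ≈ 4.61e-22

Tl2S(s) ⇌ 2 Tl^+(aq) + S^2-(aq)
Stoichiometry gives [S^2-] = (1/2)[Tl^+] = 4.865 × 10^-8 M.
Ksp = [Tl^+]^2[S^2-]
Ksp = (9.73 × 10^-8)^2 × 4.865 × 10^-8 = 4.61 × 10^-22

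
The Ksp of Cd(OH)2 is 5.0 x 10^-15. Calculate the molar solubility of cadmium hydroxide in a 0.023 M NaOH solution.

Cd(OH)2(s) ⇌ Cd^2+ + 2 OH^-
Ksp = [Cd^2+][OH^-]^2
Let s be the molar solubility in this solution. [Cd^2+] = s, [OH^-] = 0.023 + 2s ≈ 0.023 (common-ion effect: OH^- is already 0.023 M).
Ksp ≈ s × (0.023)^2
s = 9.5 × 10^-12 M
Check: 2s = 1.9 × 10^-11 ≪ 0.023, so the approximation is valid.

s = 9.5 x 10^-12 M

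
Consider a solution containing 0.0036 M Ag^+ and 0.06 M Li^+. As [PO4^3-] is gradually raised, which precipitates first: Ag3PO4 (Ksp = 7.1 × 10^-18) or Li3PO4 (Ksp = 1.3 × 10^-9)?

Ag3PO4

Precipitation of each salt starts when its ion product equals its Ksp.
For Ag3PO4: 7.1 × 10^-18 = (0.0036)^3 × [PO4^3-]  ⇒  [PO4^3-] = 1.5 × 10^-10 M.
For Li3PO4: 1.3 × 10^-9 = (0.06)^3 × [PO4^3-]  ⇒  [PO4^3-] = 6.0 × 10^-6 M.
The salt with the lower threshold [PO4^3-] precipitates first: Ag3PO4.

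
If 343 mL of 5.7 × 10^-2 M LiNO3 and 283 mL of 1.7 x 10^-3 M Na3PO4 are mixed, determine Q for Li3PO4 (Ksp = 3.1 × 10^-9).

Q ≈ 2.3 x 10^-8

Total volume = 343 + 283 = 626 mL.
[Li^+] = 5.7 × 10^-2 × (343/626) = 3.12 x 10^-2 M
[PO4^3-] = 1.7 × 10^-3 × (283/626) = 7.69 × 10^-4 M
Li3PO4(s) <=> 3 Li^+ + PO4^3-, so Q = [Li^+]^3[PO4^3-]
Q = (3.12 × 10^-2)^3(7.69 × 10^-4) = 2.3 × 10^-8
Q > Ksp, so Li3PO4 will precipitate.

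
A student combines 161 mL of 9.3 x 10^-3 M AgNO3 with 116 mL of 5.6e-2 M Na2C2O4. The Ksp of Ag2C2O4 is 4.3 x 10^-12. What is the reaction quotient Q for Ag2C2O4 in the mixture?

Q = 6.9 × 10^-7

Total volume = 161 + 116 = 277 mL.
[Ag^+] = 9.3 x 10^-3 × (161/277) = 5.41 x 10^-3 M
[C2O4^2-] = 5.6 × 10^-2 × (116/277) = 2.35 x 10^-2 M
Ag2C2O4(s) <=> 2 Ag^+(aq) + C2O4^2-(aq), so Q = [Ag^+]^2[C2O4^2-]
Q = (5.41 × 10^-3)^2(2.35 × 10^-2) = 6.9 x 10^-7
Q > Ksp, so Ag2C2O4 will precipitate.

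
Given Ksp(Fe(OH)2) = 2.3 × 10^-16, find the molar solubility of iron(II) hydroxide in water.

s ≈ 3.9e-6 M

Fe(OH)2(s) ⇌ Fe^2+(aq) + 2 OH^-(aq)
Ksp = [Fe^2+][OH^-]^2
If s mol/L of Fe(OH)2 dissolves, [Fe^2+] = s and [OH^-] = 2s.
Ksp = s(2s)^2 = 4s^3
Solving, s = (2.3 × 10^-16/4)^(1/3) = 3.9 × 10^-6 M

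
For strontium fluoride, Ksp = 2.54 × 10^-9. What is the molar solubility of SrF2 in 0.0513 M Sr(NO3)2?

SrF2(s) <=> Sr^2+ + 2 F^-
Ksp = [Sr^2+][F^-]^2
Let s = moles of SrF2 that dissolve per litre. [Sr^2+] = 0.0513 + s ≈ 0.0513, [F^-] = 2s (since Sr^2+ from Sr(NO3)2 dominates).
Ksp ≈ 0.0513 × (2s)^2
s = 1.11 × 10^-4 M
Check: s = 1.1 × 10^-4 ≪ 0.0513, so the approximation is valid.

s = 1.11 × 10^-4 M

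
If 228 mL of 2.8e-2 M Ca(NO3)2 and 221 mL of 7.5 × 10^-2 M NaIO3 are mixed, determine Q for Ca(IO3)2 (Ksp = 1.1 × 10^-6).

Q = 1.9 × 10^-5

Total volume = 228 + 221 = 449 mL.
[Ca^2+] = 2.8 x 10^-2 × (228/449) = 1.42 × 10^-2 M
[IO3^-] = 7.5 × 10^-2 × (221/449) = 3.69 × 10^-2 M
Ca(IO3)2(s) ⇌ Ca^2+ + 2 IO3^-, so Q = [Ca^2+][IO3^-]^2
Q = (1.42 × 10^-2)(3.69 x 10^-2)^2 = 1.9 x 10^-5
Q > Ksp, so Ca(IO3)2 will precipitate.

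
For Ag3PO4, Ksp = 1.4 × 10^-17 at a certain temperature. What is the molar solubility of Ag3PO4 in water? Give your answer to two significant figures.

Ag3PO4(s) ⇌ 3 Ag^+ + PO4^3-
Ksp = [Ag^+]^3[PO4^3-]
Let s = molar solubility. Then [Ag^+] = 3s and [PO4^3-] = s.
Ksp = (3s)^3s = 27s^4
s = (1.4 × 10^-17 / 27)^(1/4) = 2.7 × 10^-5 M

s ≈ 2.7e-5 M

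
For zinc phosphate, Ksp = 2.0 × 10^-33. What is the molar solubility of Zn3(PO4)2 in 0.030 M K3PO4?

s = 4.3 x 10^-11 M

Zn3(PO4)2(s) ⇌ 3 Zn^2+ + 2 PO4^3-
Ksp = [Zn^2+]^3[PO4^3-]^2
Let s = moles of Zn3(PO4)2 that dissolve per litre. [Zn^2+] = 3s, [PO4^3-] = 0.030 + 2s ≈ 0.030 (common-ion effect: PO4^3- is already 0.030 M).
Ksp ≈ (3s)^3 × (0.030)^2
s = 4.3 × 10^-11 M
Check: 2s = 8.7 × 10^-11 ≪ 0.030, so the approximation is valid.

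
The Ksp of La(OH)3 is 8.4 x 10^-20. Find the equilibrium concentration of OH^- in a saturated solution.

[OH^-] = 2.2 × 10^-5 M

La(OH)3(s) ⇌ La^3+(aq) + 3 OH^-(aq)
Ksp = [La^3+][OH^-]^3
With molar solubility s: [La^3+] = s, [OH^-] = 3s.
So Ksp = s × (3s)^3 = 27s^4
s = (8.4 x 10^-20 / 27)^(1/4) = 7.47 × 10^-6 M
[OH^-] = 3s = 2.2 × 10^-5 M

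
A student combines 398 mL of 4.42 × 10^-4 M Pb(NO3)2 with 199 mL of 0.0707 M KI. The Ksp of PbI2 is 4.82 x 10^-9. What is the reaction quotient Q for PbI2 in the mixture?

Q = 1.64 × 10^-7

Total volume = 398 + 199 = 597 mL.
[Pb^2+] = 4.42 x 10^-4 × (398/597) = 2.947 × 10^-4 M
[I^-] = 7.07 x 10^-2 × (199/597) = 2.357 x 10^-2 M
PbI2(s) <=> Pb^2+(aq) + 2 I^-(aq), so Q = [Pb^2+][I^-]^2
Q = (2.947 x 10^-4)(2.357 x 10^-2)^2 = 1.64 x 10^-7
Q > Ksp, so PbI2 will precipitate.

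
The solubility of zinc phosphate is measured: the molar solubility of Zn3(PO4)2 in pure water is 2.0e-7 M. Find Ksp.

Zn3(PO4)2(s) ⇌ 3 Zn^2+(aq) + 2 PO4^3-(aq)
Let s = molar solubility. Then [Zn^2+] = 3s and [PO4^3-] = 2s.
Ksp = [Zn^2+]^3[PO4^3-]^2
Substituting: Ksp = (3s)^3(2s)^2 = 108s^5
Ksp = 108 × (2.0 x 10^-7)^5 = 3.5 × 10^-32

Ksp = 3.5 x 10^-32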